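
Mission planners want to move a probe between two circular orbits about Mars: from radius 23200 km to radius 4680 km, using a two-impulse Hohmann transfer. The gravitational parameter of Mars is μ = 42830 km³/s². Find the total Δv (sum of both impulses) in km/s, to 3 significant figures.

Δv = 1.45 km/s

Transfer-ellipse semi-major axis a_t = (r₁ + r₂)/2 = (23200 + 4680)/2 = 13940 km.
At r₁ the circular-orbit speed is v₁ = √(μ/r₁) = 1.35872 km/s.
On the transfer ellipse at r₁, vis-viva equation gives v_a = √[μ(2/r₁ − 1/a_t)] = 0.787266 km/s.
First burn Δv₁ = |v_a − v₁| = 0.5715 km/s.
Circular speed at r₂: v₂ = √(μ/r₂) = 3.0252 km/s.
Transfer-orbit speed at r₂: v_p = √[μ(2/r₂ − 1/a_t)] = 3.9027 km/s.
Second burn Δv₂ = |v₂ − v_p| = 0.8775 km/s.
Δv = Δv₁ + Δv₂ = 0.5715 + 0.8775 = 1.449 km/s.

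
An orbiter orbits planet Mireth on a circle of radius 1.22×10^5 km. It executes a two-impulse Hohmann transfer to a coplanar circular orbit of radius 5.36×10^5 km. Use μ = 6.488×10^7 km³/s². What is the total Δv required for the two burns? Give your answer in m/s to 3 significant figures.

Semi-major axis of the transfer orbit: a_t = (1.220×10^5 + 5.360×10^5)/2 = 3.290×10^5 km.
At r₁ the circular-orbit speed is v₁ = √(μ/r₁) = 23.061 km/s.
Transfer-orbit speed at r₁ (vis-viva): v_p = √[μ(2/r₁ − 1/a_t)] = 29.435 km/s.
First burn Δv₁ = |v_p − v₁| = 6.374 km/s.
Circular speed at r₂: v₂ = √(μ/r₂) = 11.002 km/s.
Transfer-orbit speed at r₂: v_a = √[μ(2/r₂ − 1/a_t)] = 6.6997 km/s.
Second burn Δv₂ = |v₂ − v_a| = 4.302 km/s.
Δv = Δv₁ + Δv₂ = 6.374 + 4.302 = 10.68 km/s.

Δv = 10700 m/s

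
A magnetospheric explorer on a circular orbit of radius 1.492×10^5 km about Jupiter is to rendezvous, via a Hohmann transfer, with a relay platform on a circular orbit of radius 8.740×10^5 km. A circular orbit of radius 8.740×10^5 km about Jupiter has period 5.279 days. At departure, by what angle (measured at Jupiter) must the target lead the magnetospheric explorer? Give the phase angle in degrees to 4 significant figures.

φ = 99.39°

From Kepler's third law T² = 4π²r³/μ at r = 8.740×10^5 km, T = 5.279 days = 5.279 × 86400 s = 4.561056×10^5 s: μ = 4π²r³/T² = 1.26696×10^8 km³/s².
The Hohmann ellipse has a_t = (r₁ + r₂)/2 = 5.116×10^5 km.
Transfer time t = π√(a_t³/μ) = 1.021×10^5 s.
Target angular speed ω₂ = √(μ/r₂³) = 1.378×10^-5 rad/s.
Angle swept by the target during transfer: ω₂·t = 1.4069 rad = 80.61°.
Arrival is 180° from departure on the ellipse, so φ = 180° − 80.61° = 99.39°.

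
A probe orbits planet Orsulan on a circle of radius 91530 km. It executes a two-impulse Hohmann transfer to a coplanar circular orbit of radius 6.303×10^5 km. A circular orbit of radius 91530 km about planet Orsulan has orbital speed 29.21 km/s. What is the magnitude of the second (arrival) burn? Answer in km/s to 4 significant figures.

From the circular-orbit relation v² = μ/r at r = 91530 km: μ = v²r = (29.21)² × 91530 = 7.80956×10^7 km³/s².
The Hohmann ellipse has a_t = (r₁ + r₂)/2 = 3.60915×10^5 km.
On the circular orbit at r = 6.303×10^5 km, v_c = √(μ/r) = 11.1311 km/s.
Transfer-orbit speed at the same r (vis-viva, a = a_t): v_t = √[μ(2/r − 1/a_t)] = 5.60556 km/s.
Δv₂ = |v_t − v_c| = |5.60556 − 11.1311| = 5.526 km/s.

Δv₂ = 5.526 km/s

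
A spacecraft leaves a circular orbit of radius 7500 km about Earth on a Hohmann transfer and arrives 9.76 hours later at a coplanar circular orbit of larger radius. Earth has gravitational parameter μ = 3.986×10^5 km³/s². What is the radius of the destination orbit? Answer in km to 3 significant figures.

Transfer time t = 9.76 hours = 35136 s, and t = π√(a_t³/μ).
So a_t = (μ t²/π²)^(1/3) = (3.986×10^5 × (35136)² / π²)^(1/3) = 36806 km.
Since a_t = (r₁ + r₂)/2, r₂ = 2a_t − r₁ = 2×36806 − 7500 = 66112 km.

r₂ = 66100 km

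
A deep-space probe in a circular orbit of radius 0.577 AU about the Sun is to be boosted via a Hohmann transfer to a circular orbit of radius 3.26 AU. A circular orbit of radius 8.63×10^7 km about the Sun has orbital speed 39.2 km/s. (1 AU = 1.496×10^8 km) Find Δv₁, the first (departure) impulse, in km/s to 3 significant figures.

From the circular-orbit relation v² = μ/r at r = 8.63×10^7 km: μ = v²r = (39.2)² × 8.63×10^7 = 1.32612×10^11 km³/s².
In km: r₁ = 0.577 × 1.496×10^8 = 8.63192×10^7 km; r₂ = 3.26 × 1.496×10^8 = 4.87696×10^8 km.
The Hohmann ellipse has a_t = (r₁ + r₂)/2 = 2.870076×10^8 km.
Circular speed at r = 8.63192×10^7 km: v_c = √(μ/r) = 39.196 km/s.
Vis-viva on the transfer ellipse at r = 8.63192×10^7 km gives v_t = √[μ(2/r − 1/a_t)] = 51.094 km/s.
Δv₁ = |v_t − v_c| = |51.094 − 39.196| = 11.90 km/s.

Δv₁ = 11.9 km/s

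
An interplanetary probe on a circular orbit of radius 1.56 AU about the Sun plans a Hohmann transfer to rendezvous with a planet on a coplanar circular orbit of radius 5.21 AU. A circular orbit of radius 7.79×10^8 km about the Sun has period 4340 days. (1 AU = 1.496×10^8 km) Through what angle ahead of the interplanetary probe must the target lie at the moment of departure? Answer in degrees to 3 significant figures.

From Kepler's third law T² = 4π²r³/μ at r = 7.79×10^8 km, T = 4340 days = 4340 × 86400 s = 3.74976×10^8 s: μ = 4π²r³/T² = 1.32729×10^11 km³/s².
In km: r₁ = 1.56 × 1.496×10^8 = 2.33376×10^8 km; r₂ = 5.21 × 1.496×10^8 = 7.79416×10^8 km.
Semi-major axis of the transfer orbit: a_t = (2.33376×10^8 + 7.79416×10^8)/2 = 5.06396×10^8 km.
The half-period of the transfer ellipse is t = π√(a_t³/μ) = 9.82659×10^7 s.
The target's mean motion on its circular orbit is ω₂ = √(μ/r₂³) = 1.67428×10^-8 rad/s.
Angle swept by the target during transfer: ω₂·t = 1.64525 rad = 94.27°.
The interplanetary probe traverses 180° on the transfer ellipse, so the target must lead by 180° − 94.27° = 85.7°.

φ = 85.7°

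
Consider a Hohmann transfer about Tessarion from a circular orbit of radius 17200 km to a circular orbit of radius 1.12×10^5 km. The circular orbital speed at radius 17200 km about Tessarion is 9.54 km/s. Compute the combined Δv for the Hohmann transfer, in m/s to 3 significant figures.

Δv = 4830 m/s

From the circular-orbit relation v² = μ/r at r = 17200 km: μ = v²r = (9.54)² × 17200 = 1.56540×10^6 km³/s².
The Hohmann ellipse has a_t = (r₁ + r₂)/2 = 64600 km.
At r₁ the circular-orbit speed is v₁ = √(μ/r₁) = 9.54000 km/s.
Transfer-orbit speed at r₁ (vis-viva equation): v_p = √[μ(2/r₁ − 1/a_t)] = 12.5615 km/s.
First burn Δv₁ = |v_p − v₁| = 3.0215 km/s.
At r₂, v₂ = √(μ/r₂) = 3.7386 km/s.
Transfer-orbit speed at r₂: v_a = √[μ(2/r₂ − 1/a_t)] = 1.9291 km/s.
Second burn Δv₂ = |v₂ − v_a| = 1.8095 km/s.
Total Δv = Δv₁ + Δv₂ = 4.831 km/s.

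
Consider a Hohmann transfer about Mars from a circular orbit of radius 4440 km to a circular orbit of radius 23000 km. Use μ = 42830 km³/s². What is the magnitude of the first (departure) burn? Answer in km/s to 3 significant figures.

Δv₁ = 0.915 km/s

Semi-major axis of the transfer orbit: a_t = (4440 + 23000)/2 = 13720 km.
Circular speed at r = 4440 km: v_c = √(μ/r) = 3.10586 km/s.
Transfer-orbit speed at the same r (vis-viva, a = a_t): v_t = √[μ(2/r − 1/a_t)] = 4.02133 km/s.
Δv₁ = |v_t − v_c| = |4.02133 − 3.10586| = 0.9155 km/s.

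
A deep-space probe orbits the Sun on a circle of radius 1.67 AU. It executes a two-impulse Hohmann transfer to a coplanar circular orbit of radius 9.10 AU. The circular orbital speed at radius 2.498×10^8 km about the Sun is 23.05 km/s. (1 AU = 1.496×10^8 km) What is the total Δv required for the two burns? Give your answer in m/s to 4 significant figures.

From the circular-orbit relation v² = μ/r at r = 2.498×10^8 km: μ = v²r = (23.05)² × 2.498×10^8 = 1.32719×10^11 km³/s².
In km: r₁ = 1.67 × 1.496×10^8 = 2.49832×10^8 km; r₂ = 9.10 × 1.496×10^8 = 1.36136×10^9 km.
Transfer-ellipse semi-major axis a_t = (r₁ + r₂)/2 = (2.49832×10^8 + 1.36136×10^9)/2 = 8.05596×10^8 km.
Circular speed at r₁: v₁ = √(μ/r₁) = √(1.32719×10^11/2.49832×10^8) = 23.049 km/s.
On the transfer ellipse at r₁, vis-viva equation gives v_p = √[μ(2/r₁ − 1/a_t)] = 29.962 km/s.
First burn Δv₁ = |v_p − v₁| = 6.913 km/s.
At r₂, v₂ = √(μ/r₂) = 9.874 km/s.
Transfer-orbit speed at r₂: v_a = √[μ(2/r₂ − 1/a_t)] = 5.499 km/s.
Second burn Δv₂ = |v₂ − v_a| = 4.375 km/s.
Total Δv = Δv₁ + Δv₂ = 11.29 km/s.

Δv = 11290 m/s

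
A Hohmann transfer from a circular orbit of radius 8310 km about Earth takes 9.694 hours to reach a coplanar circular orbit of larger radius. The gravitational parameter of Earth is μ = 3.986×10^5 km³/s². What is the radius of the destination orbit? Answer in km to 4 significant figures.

Transfer time t = 9.694 hours = 34898.4 s, and t = π√(a_t³/μ).
So a_t = (μ t²/π²)^(1/3) = (3.986×10^5 × (34898.4)² / π²)^(1/3) = 36639 km.
Since a_t = (r₁ + r₂)/2, r₂ = 2a_t − r₁ = 2×36639 − 8310 = 64968 km.

r₂ = 64970 km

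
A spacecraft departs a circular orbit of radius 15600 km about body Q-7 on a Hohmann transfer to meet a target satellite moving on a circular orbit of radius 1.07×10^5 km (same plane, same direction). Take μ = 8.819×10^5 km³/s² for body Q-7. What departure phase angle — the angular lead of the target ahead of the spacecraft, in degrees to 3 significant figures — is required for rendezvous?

Transfer-ellipse semi-major axis a_t = (r₁ + r₂)/2 = (15600 + 1.070×10^5)/2 = 61300 km.
The half-period of the transfer ellipse is t = π√(a_t³/μ) = 50773 s.
The target's mean motion on its circular orbit is ω₂ = √(μ/r₂³) = 2.6831×10^-5 rad/s.
Angle swept by the target during transfer: ω₂·t = 1.3623 rad = 78.05°.
Arrival is 180° from departure on the ellipse, so φ = 180° − 78.05° = 102°.

φ = 102°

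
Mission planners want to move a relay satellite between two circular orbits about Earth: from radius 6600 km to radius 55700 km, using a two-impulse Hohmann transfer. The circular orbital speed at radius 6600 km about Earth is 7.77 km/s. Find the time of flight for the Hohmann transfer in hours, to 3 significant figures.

t = 7.60 hours

From the circular-orbit relation v² = μ/r at r = 6600 km: μ = v²r = (7.77)² × 6600 = 3.98461×10^5 km³/s².
Semi-major axis of the transfer orbit: a_t = (6600 + 55700)/2 = 31150 km.
Half the transfer-orbit period gives t = π√(a_t³/μ) = 27360 s.
Converting: 27360 s ÷ 3600 s/hour = 7.60 hours.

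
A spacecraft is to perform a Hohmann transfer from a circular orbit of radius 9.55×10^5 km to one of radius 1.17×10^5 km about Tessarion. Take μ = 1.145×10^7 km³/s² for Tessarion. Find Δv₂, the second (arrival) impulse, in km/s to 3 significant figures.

Semi-major axis of the transfer orbit: a_t = (9.550×10^5 + 1.170×10^5)/2 = 5.360×10^5 km.
Circular speed at r = 1.170×10^5 km: v_c = √(μ/r) = 9.8926 km/s.
Transfer-orbit speed at the same r (vis-viva, a = a_t): v_t = √[μ(2/r − 1/a_t)] = 13.205 km/s.
Δv₂ = |v_t − v_c| = |13.205 − 9.8926| = 3.312 km/s.

Δv₂ = 3.31 km/s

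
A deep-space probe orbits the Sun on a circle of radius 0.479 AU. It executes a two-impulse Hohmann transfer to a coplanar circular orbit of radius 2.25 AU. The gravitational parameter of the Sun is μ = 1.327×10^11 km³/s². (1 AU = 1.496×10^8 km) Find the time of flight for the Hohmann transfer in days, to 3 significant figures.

In km: r₁ = 0.479 × 1.496×10^8 = 7.16584×10^7 km; r₂ = 2.25 × 1.496×10^8 = 3.366×10^8 km.
The Hohmann ellipse has a_t = (r₁ + r₂)/2 = 2.041292×10^8 km.
Transfer time t = π√(a_t³/μ) = π√((2.041292×10^8)³ / 1.327×10^11) = 2.515×10^7 s.
Converting: 2.515×10^7 s ÷ 86400 s/day = 291 days.

t = 291 days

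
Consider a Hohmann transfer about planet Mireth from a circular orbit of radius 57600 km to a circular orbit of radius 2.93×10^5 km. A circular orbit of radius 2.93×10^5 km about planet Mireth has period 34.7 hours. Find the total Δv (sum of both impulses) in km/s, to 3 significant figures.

From Kepler's third law T² = 4π²r³/μ at r = 2.93×10^5 km, T = 34.7 hours = 34.7 × 3600 s = 1.2492×10^5 s: μ = 4π²r³/T² = 6.36354×10^7 km³/s².
The Hohmann ellipse has a_t = (r₁ + r₂)/2 = 1.753×10^5 km.
Circular speed at r₁: v₁ = √(μ/r₁) = √(6.36354×10^7/57600) = 33.2382 km/s.
Transfer-orbit speed at r₁ (vis-viva): v_p = √[μ(2/r₁ − 1/a_t)] = 42.9715 km/s.
First burn Δv₁ = |v_p − v₁| = 9.733 km/s.
Circular speed at r₂: v₂ = √(μ/r₂) = 14.7372 km/s.
Transfer-orbit speed at r₂: v_a = √[μ(2/r₂ − 1/a_t)] = 8.44765 km/s.
Second burn Δv₂ = |v₂ − v_a| = 6.290 km/s.
Total Δv = Δv₁ + Δv₂ = 16.02 km/s.

Δv = 16.0 km/s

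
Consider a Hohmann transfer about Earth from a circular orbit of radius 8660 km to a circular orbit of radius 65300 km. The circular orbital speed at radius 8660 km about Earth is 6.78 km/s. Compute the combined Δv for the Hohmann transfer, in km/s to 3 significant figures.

Δv = 3.50 km/s

From the circular-orbit relation v² = μ/r at r = 8660 km: μ = v²r = (6.78)² × 8660 = 3.98086×10^5 km³/s².
The Hohmann ellipse has a_t = (r₁ + r₂)/2 = 36980 km.
Circular speed at r₁: v₁ = √(μ/r₁) = √(3.98086×10^5/8660) = 6.780 km/s.
On the transfer ellipse at r₁, vis-viva equation gives v_p = √[μ(2/r₁ − 1/a_t)] = 9.010 km/s.
First burn Δv₁ = |v_p − v₁| = 2.230 km/s.
At r₂, v₂ = √(μ/r₂) = 2.469 km/s.
Transfer-orbit speed at r₂: v_a = √[μ(2/r₂ − 1/a_t)] = 1.195 km/s.
Second burn Δv₂ = |v₂ − v_a| = 1.274 km/s.
Total Δv = Δv₁ + Δv₂ = 3.504 km/s.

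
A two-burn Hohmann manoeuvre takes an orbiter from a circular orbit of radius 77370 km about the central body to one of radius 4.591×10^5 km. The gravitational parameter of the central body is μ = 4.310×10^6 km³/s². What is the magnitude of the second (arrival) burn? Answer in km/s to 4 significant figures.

The Hohmann ellipse has a_t = (r₁ + r₂)/2 = 2.68235×10^5 km.
Circular speed at r = 4.591×10^5 km: v_c = √(μ/r) = 3.064 km/s.
Vis-viva on the transfer ellipse at r = 4.591×10^5 km gives v_t = √[μ(2/r − 1/a_t)] = 1.646 km/s.
Δv₂ = |v_t − v_c| = |1.646 − 3.064| = 1.418 km/s.

Δv₂ = 1.418 km/s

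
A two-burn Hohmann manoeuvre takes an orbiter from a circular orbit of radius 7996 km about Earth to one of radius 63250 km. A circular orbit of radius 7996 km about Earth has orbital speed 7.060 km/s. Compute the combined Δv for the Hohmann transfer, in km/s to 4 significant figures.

Δv = 3.668 km/s

From the circular-orbit relation v² = μ/r at r = 7996 km: μ = v²r = (7.060)² × 7996 = 3.98549×10^5 km³/s².
The Hohmann ellipse has a_t = (r₁ + r₂)/2 = 35623 km.
At r₁ the circular-orbit speed is v₁ = √(μ/r₁) = 7.060 km/s.
Transfer-orbit speed at r₁ (vis-viva): v_p = √[μ(2/r₁ − 1/a_t)] = 9.407 km/s.
First burn Δv₁ = |v_p − v₁| = 2.347 km/s.
Circular speed at r₂: v₂ = √(μ/r₂) = 2.510 km/s.
Transfer-orbit speed at r₂: v_a = √[μ(2/r₂ − 1/a_t)] = 1.189 km/s.
Second burn Δv₂ = |v₂ − v_a| = 1.321 km/s.
Total Δv = Δv₁ + Δv₂ = 3.668 km/s.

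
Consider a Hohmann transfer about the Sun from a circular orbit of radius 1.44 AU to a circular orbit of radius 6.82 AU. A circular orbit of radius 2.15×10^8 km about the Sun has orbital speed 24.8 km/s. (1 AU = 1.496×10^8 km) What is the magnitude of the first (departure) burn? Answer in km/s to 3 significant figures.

From the circular-orbit relation v² = μ/r at r = 2.15×10^8 km: μ = v²r = (24.8)² × 2.15×10^8 = 1.32234×10^11 km³/s².
In km: r₁ = 1.44 × 1.496×10^8 = 2.15424×10^8 km; r₂ = 6.82 × 1.496×10^8 = 1.020272×10^9 km.
The Hohmann ellipse has a_t = (r₁ + r₂)/2 = 6.17848×10^8 km.
Circular speed at r = 2.15424×10^8 km: v_c = √(μ/r) = 24.776 km/s.
Vis-viva on the transfer ellipse at r = 2.15424×10^8 km gives v_t = √[μ(2/r − 1/a_t)] = 31.838 km/s.
Δv₁ = |v_t − v_c| = |31.838 − 24.776| = 7.062 km/s.

Δv₁ = 7.06 km/s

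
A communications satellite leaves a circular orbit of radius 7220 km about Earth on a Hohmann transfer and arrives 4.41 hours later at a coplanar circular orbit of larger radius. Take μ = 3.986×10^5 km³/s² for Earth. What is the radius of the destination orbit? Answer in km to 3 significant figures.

r₂ = 36100 km

Transfer time t = 4.41 hours = 15876 s, and t = π√(a_t³/μ).
So a_t = (μ t²/π²)^(1/3) = (3.986×10^5 × (15876)² / π²)^(1/3) = 21672 km.
Since a_t = (r₁ + r₂)/2, r₂ = 2a_t − r₁ = 2×21672 − 7220 = 36124 km.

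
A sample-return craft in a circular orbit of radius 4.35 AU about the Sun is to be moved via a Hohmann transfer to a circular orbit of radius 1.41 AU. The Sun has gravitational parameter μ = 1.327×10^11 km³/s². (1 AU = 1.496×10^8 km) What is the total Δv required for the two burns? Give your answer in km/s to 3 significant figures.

In km: r₁ = 4.35 × 1.496×10^8 = 6.5076×10^8 km; r₂ = 1.41 × 1.496×10^8 = 2.10936×10^8 km.
Semi-major axis of the transfer orbit: a_t = (6.5076×10^8 + 2.10936×10^8)/2 = 4.30848×10^8 km.
Circular speed at r₁: v₁ = √(μ/r₁) = √(1.327×10^11/6.5076×10^8) = 14.28 km/s.
Transfer-orbit speed at r₁ (vis-viva equation): v_a = √[μ(2/r₁ − 1/a_t)] = 9.992 km/s.
First burn Δv₁ = |v_a − v₁| = 4.288 km/s.
Circular speed at r₂: v₂ = √(μ/r₂) = 25.081881 km/s.
Transfer-orbit speed at r₂: v_p = √[μ(2/r₂ − 1/a_t)] = 30.825384 km/s.
Second burn Δv₂ = |v₂ − v_p| = 5.744 km/s.
Total Δv = Δv₁ + Δv₂ = 10.03 km/s.

Δv = 10.0 km/s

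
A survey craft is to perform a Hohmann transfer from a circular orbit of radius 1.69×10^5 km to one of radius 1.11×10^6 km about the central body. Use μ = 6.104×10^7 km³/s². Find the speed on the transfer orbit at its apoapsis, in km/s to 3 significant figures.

v = 3.81 km/s

The Hohmann ellipse has a_t = (r₁ + r₂)/2 = 6.395×10^5 km.
At apoapsis, r = 1.110×10^6 km.
Applying v² = μ(2/r − 1/a_t): v = 3.812 km/s.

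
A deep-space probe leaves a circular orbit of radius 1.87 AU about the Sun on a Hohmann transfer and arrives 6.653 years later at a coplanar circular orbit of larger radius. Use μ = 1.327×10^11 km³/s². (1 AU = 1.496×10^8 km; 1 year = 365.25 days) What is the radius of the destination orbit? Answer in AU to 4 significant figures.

In km: r₁ = 1.87 × 1.496×10^8 = 2.79752×10^8 km.
Transfer time t = 6.653 years × 365.25 × 86400 s = 2.099527128×10^8 s, and t = π√(a_t³/μ).
So a_t = (μ t²/π²)^(1/3) = (1.327×10^11 × (2.099527128×10^8)² / π²)^(1/3) = 8.3998×10^8 km.
Since a_t = (r₁ + r₂)/2, r₂ = 2a_t − r₁ = 2×8.3998×10^8 − 2.79752×10^8 = 1.400208×10^9 km.
In AU: r₂ = 1.400208×10^9 / 1.496×10^8 = 9.360 AU.

r₂ = 9.360 AU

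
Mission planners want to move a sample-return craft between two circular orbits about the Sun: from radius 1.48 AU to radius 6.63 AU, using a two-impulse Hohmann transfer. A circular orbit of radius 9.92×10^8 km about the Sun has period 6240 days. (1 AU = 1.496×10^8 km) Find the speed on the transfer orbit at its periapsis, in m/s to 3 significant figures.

v = 31300 m/s

From Kepler's third law T² = 4π²r³/μ at r = 9.92×10^8 km, T = 6240 days = 6240 × 86400 s = 5.39136×10^8 s: μ = 4π²r³/T² = 1.32586×10^11 km³/s².
In km: r₁ = 1.48 × 1.496×10^8 = 2.21408×10^8 km; r₂ = 6.63 × 1.496×10^8 = 9.91848×10^8 km.
Transfer-ellipse semi-major axis a_t = (r₁ + r₂)/2 = (2.21408×10^8 + 9.91848×10^8)/2 = 6.06628×10^8 km.
The periapsis of the transfer ellipse is at r = 2.21408×10^8 km.
Applying v² = μ(2/r − 1/a_t): v = 31.29 km/s.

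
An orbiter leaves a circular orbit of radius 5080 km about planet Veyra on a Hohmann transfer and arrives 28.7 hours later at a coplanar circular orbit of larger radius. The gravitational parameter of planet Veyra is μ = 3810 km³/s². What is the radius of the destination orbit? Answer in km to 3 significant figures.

Transfer time t = 28.7 hours = 1.0332×10^5 s, and t = π√(a_t³/μ).
So a_t = (μ t²/π²)^(1/3) = (3810 × (1.0332×10^5)² / π²)^(1/3) = 16032 km.
Since a_t = (r₁ + r₂)/2, r₂ = 2a_t − r₁ = 2×16032 − 5080 = 26984 km.

r₂ = 27000 km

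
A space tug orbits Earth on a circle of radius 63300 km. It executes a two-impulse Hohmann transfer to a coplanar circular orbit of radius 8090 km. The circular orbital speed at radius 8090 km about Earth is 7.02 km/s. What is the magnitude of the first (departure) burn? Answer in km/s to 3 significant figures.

From the circular-orbit relation v² = μ/r at r = 8090 km: μ = v²r = (7.02)² × 8090 = 3.98678×10^5 km³/s².
Semi-major axis of the transfer orbit: a_t = (63300 + 8090)/2 = 35695 km.
On the circular orbit at r = 63300 km, v_c = √(μ/r) = 2.510 km/s.
Vis-viva on the transfer ellipse at r = 63300 km gives v_t = √[μ(2/r − 1/a_t)] = 1.195 km/s.
Δv₁ = |v_t − v_c| = |1.195 − 2.510| = 1.315 km/s.

Δv₁ = 1.31 km/s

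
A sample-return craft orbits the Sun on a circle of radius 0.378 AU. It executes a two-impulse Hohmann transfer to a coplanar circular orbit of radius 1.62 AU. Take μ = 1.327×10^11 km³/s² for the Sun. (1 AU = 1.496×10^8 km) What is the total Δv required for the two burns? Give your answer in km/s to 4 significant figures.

Δv = 22.25 km/s

In km: r₁ = 0.378 × 1.496×10^8 = 5.65488×10^7 km; r₂ = 1.62 × 1.496×10^8 = 2.42352×10^8 km.
Transfer-ellipse semi-major axis a_t = (r₁ + r₂)/2 = (5.65488×10^7 + 2.42352×10^8)/2 = 1.494504×10^8 km.
At r₁ the circular-orbit speed is v₁ = √(μ/r₁) = 48.442 km/s.
Transfer-orbit speed at r₁ (vis-viva): v_p = √[μ(2/r₁ − 1/a_t)] = 61.688 km/s.
First burn Δv₁ = |v_p − v₁| = 13.246 km/s.
At r₂, v₂ = √(μ/r₂) = 23.400 km/s.
Transfer-orbit speed at r₂: v_a = √[μ(2/r₂ − 1/a_t)] = 14.394 km/s.
Second burn Δv₂ = |v₂ − v_a| = 9.0060 km/s.
Total Δv = Δv₁ + Δv₂ = 22.25 km/s.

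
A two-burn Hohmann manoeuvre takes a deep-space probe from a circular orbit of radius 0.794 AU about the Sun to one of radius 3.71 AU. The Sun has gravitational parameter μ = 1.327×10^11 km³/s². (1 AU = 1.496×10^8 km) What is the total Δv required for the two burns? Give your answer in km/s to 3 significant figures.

In km: r₁ = 0.794 × 1.496×10^8 = 1.187824×10^8 km; r₂ = 3.71 × 1.496×10^8 = 5.55016×10^8 km.
The Hohmann ellipse has a_t = (r₁ + r₂)/2 = 3.368992×10^8 km.
Circular speed at r₁: v₁ = √(μ/r₁) = √(1.327×10^11/1.187824×10^8) = 33.424 km/s.
On the transfer ellipse at r₁, vis-viva gives v_p = √[μ(2/r₁ − 1/a_t)] = 42.900 km/s.
First burn Δv₁ = |v_p − v₁| = 9.476 km/s.
Circular speed at r₂: v₂ = √(μ/r₂) = 15.4626 km/s.
Transfer-orbit speed at r₂: v_a = √[μ(2/r₂ − 1/a_t)] = 9.18140 km/s.
Second burn Δv₂ = |v₂ − v_a| = 6.281 km/s.
Δv = Δv₁ + Δv₂ = 9.476 + 6.281 = 15.76 km/s.

Δv = 15.8 km/s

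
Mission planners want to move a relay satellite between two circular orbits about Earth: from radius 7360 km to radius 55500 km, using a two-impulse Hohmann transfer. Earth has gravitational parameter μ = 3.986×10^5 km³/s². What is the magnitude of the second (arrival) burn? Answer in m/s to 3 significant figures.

Δv₂ = 1380 m/s

The Hohmann ellipse has a_t = (r₁ + r₂)/2 = 31430 km.
Circular speed at r = 55500 km: v_c = √(μ/r) = 2.680 km/s.
Vis-viva on the transfer ellipse at r = 55500 km gives v_t = √[μ(2/r − 1/a_t)] = 1.297 km/s.
Δv₂ = |v_t − v_c| = |1.297 − 2.680| = 1.383 km/s.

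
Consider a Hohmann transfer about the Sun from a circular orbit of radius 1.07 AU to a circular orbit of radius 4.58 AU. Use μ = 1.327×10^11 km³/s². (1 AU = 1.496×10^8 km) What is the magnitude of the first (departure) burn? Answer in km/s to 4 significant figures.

In km: r₁ = 1.07 × 1.496×10^8 = 1.60072×10^8 km; r₂ = 4.58 × 1.496×10^8 = 6.85168×10^8 km.
Transfer-ellipse semi-major axis a_t = (r₁ + r₂)/2 = (1.60072×10^8 + 6.85168×10^8)/2 = 4.2262×10^8 km.
Circular speed at r = 1.60072×10^8 km: v_c = √(μ/r) = 28.7924 km/s.
Vis-viva on the transfer ellipse at r = 1.60072×10^8 km gives v_t = √[μ(2/r − 1/a_t)] = 36.6607 km/s.
Δv₁ = |v_t − v_c| = |36.6607 − 28.7924| = 7.868 km/s.

Δv₁ = 7.868 km/s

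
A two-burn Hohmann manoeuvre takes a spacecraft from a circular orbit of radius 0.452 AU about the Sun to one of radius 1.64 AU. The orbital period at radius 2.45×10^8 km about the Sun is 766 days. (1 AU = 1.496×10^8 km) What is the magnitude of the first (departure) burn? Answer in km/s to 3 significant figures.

From Kepler's third law T² = 4π²r³/μ at r = 2.45×10^8 km, T = 766 days = 766 × 86400 s = 6.61824×10^7 s: μ = 4π²r³/T² = 1.32548×10^11 km³/s².
In km: r₁ = 0.452 × 1.496×10^8 = 6.76192×10^7 km; r₂ = 1.64 × 1.496×10^8 = 2.45344×10^8 km.
The Hohmann ellipse has a_t = (r₁ + r₂)/2 = 1.564816×10^8 km.
On the circular orbit at r = 6.76192×10^7 km, v_c = √(μ/r) = 44.274 km/s.
Vis-viva on the transfer ellipse at r = 6.76192×10^7 km gives v_t = √[μ(2/r − 1/a_t)] = 55.438 km/s.
Δv₁ = |v_t − v_c| = |55.438 − 44.274| = 11.16 km/s.

Δv₁ = 11.2 km/s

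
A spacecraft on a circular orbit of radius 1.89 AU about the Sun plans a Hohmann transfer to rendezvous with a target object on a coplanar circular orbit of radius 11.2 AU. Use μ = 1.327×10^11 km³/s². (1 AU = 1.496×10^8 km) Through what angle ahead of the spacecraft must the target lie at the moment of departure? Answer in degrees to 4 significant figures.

φ = 99.59°

In km: r₁ = 1.89 × 1.496×10^8 = 2.82744×10^8 km; r₂ = 11.2 × 1.496×10^8 = 1.67552×10^9 km.
The Hohmann ellipse has a_t = (r₁ + r₂)/2 = 9.79132×10^8 km.
Transfer time t = π√(a_t³/μ) = 2.6423×10^8 s.
Target angular speed ω₂ = √(μ/r₂³) = 5.3114×10^-9 rad/s.
Angle swept by the target during transfer: ω₂·t = 1.4034 rad = 80.41°.
The spacecraft traverses 180° on the transfer ellipse, so the target must lead by 180° − 80.41° = 99.59°.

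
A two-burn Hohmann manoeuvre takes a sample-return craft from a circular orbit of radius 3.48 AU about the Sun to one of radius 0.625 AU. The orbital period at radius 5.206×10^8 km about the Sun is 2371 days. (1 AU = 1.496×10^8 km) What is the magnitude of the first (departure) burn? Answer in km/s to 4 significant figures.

Δv₁ = 7.156 km/s

From Kepler's third law T² = 4π²r³/μ at r = 5.206×10^8 km, T = 2371 days = 2371 × 86400 s = 2.048544×10^8 s: μ = 4π²r³/T² = 1.32734×10^11 km³/s².
In km: r₁ = 3.48 × 1.496×10^8 = 5.20608×10^8 km; r₂ = 0.625 × 1.496×10^8 = 9.350×10^7 km.
Transfer-ellipse semi-major axis a_t = (r₁ + r₂)/2 = (5.20608×10^8 + 9.350×10^7)/2 = 3.07054×10^8 km.
On the circular orbit at r = 5.20608×10^8 km, v_c = √(μ/r) = 15.967 km/s.
Transfer-orbit speed at the same r (vis-viva, a = a_t): v_t = √[μ(2/r − 1/a_t)] = 8.8112 km/s.
Δv₁ = |v_t − v_c| = |8.8112 − 15.967| = 7.156 km/s.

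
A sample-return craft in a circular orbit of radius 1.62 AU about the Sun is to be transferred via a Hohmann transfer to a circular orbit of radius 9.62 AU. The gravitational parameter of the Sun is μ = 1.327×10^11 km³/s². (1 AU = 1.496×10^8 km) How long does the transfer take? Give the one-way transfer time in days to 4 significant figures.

t = 2433 days

In km: r₁ = 1.62 × 1.496×10^8 = 2.42352×10^8 km; r₂ = 9.62 × 1.496×10^8 = 1.439152×10^9 km.
Transfer-ellipse semi-major axis a_t = (r₁ + r₂)/2 = (2.42352×10^8 + 1.439152×10^9)/2 = 8.40752×10^8 km.
Half the transfer-orbit period gives t = π√(a_t³/μ) = 2.102×10^8 s.
Converting: 2.102×10^8 s ÷ 86400 s/day = 2433 days.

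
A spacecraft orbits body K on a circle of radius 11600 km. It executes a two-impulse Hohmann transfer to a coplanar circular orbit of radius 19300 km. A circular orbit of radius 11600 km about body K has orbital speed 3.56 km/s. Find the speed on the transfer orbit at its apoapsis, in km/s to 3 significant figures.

From the circular-orbit relation v² = μ/r at r = 11600 km: μ = v²r = (3.56)² × 11600 = 1.47014×10^5 km³/s².
Transfer-ellipse semi-major axis a_t = (r₁ + r₂)/2 = (11600 + 19300)/2 = 15450 km.
At apoapsis, r = 19300 km.
From the vis-viva equation, v = √[μ(2/r − 1/a_t)] = 2.391 km/s.

v = 2.39 km/s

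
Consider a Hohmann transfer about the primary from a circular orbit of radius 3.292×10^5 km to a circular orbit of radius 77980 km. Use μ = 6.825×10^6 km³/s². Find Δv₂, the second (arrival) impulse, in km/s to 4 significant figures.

Δv₂ = 2.541 km/s

The Hohmann ellipse has a_t = (r₁ + r₂)/2 = 2.0359×10^5 km.
On the circular orbit at r = 77980 km, v_c = √(μ/r) = 9.3553 km/s.
Transfer-orbit speed at the same r (vis-viva, a = a_t): v_t = √[μ(2/r − 1/a_t)] = 11.896 km/s.
Δv₂ = |v_t − v_c| = |11.896 − 9.3553| = 2.541 km/s.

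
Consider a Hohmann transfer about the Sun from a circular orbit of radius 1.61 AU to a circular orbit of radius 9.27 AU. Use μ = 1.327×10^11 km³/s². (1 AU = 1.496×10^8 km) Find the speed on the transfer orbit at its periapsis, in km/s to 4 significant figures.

In km: r₁ = 1.61 × 1.496×10^8 = 2.40856×10^8 km; r₂ = 9.27 × 1.496×10^8 = 1.386792×10^9 km.
The Hohmann ellipse has a_t = (r₁ + r₂)/2 = 8.13824×10^8 km.
The periapsis of the transfer ellipse is at r = 2.40856×10^8 km.
From the vis-viva equation, v = √[μ(2/r − 1/a_t)] = 30.64 km/s.

v = 30.64 km/s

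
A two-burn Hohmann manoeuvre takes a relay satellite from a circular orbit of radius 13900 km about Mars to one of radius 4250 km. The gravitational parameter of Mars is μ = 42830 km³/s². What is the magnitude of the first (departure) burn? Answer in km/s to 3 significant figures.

Δv₁ = 0.554 km/s

The Hohmann ellipse has a_t = (r₁ + r₂)/2 = 9075 km.
On the circular orbit at r = 13900 km, v_c = √(μ/r) = 1.7554 km/s.
Vis-viva on the transfer ellipse at r = 13900 km gives v_t = √[μ(2/r − 1/a_t)] = 1.2013 km/s.
Δv₁ = |v_t − v_c| = |1.2013 − 1.7554| = 0.5541 km/s.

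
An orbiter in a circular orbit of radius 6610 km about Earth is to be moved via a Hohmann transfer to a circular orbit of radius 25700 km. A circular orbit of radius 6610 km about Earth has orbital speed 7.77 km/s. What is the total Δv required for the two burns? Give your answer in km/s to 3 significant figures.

From the circular-orbit relation v² = μ/r at r = 6610 km: μ = v²r = (7.77)² × 6610 = 3.99065×10^5 km³/s².
Semi-major axis of the transfer orbit: a_t = (6610 + 25700)/2 = 16155 km.
At r₁ the circular-orbit speed is v₁ = √(μ/r₁) = 7.770 km/s.
Transfer-orbit speed at r₁ (v² = μ(2/r − 1/a)): v_p = √[μ(2/r₁ − 1/a_t)] = 9.800 km/s.
First burn Δv₁ = |v_p − v₁| = 2.030 km/s.
Circular speed at r₂: v₂ = √(μ/r₂) = 3.941 km/s.
Transfer-orbit speed at r₂: v_a = √[μ(2/r₂ − 1/a_t)] = 2.521 km/s.
Second burn Δv₂ = |v₂ − v_a| = 1.420 km/s.
Total Δv = Δv₁ + Δv₂ = 3.450 km/s.

Δv = 3.45 km/s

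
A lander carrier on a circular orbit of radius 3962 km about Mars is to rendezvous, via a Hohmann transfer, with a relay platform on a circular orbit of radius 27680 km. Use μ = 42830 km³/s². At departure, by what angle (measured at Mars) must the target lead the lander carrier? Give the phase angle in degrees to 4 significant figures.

φ = 102.2°

Semi-major axis of the transfer orbit: a_t = (3962 + 27680)/2 = 15821 km.
The half-period of the transfer ellipse is t = π√(a_t³/μ) = 30208 s.
Target angular speed ω₂ = √(μ/r₂³) = 4.4939×10^-5 rad/s.
Angle swept by the target during transfer: ω₂·t = 1.3575 rad = 77.78°.
The lander carrier traverses 180° on the transfer ellipse, so the target must lead by 180° − 77.78° = 102.2°.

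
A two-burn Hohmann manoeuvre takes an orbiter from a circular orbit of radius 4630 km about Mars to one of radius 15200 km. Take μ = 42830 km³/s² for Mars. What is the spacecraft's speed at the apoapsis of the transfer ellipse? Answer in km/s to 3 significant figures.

v = 1.15 km/s

Semi-major axis of the transfer orbit: a_t = (4630 + 15200)/2 = 9915 km.
At apoapsis, r = 15200 km.
From the vis-viva equation, v = √[μ(2/r − 1/a_t)] = 1.147 km/s.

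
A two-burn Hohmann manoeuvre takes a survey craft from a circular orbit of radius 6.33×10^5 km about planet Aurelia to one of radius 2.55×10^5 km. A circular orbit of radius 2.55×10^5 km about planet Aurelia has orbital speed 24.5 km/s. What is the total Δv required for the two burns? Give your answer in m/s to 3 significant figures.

From the circular-orbit relation v² = μ/r at r = 2.55×10^5 km: μ = v²r = (24.5)² × 2.55×10^5 = 1.53064×10^8 km³/s².
Semi-major axis of the transfer orbit: a_t = (6.330×10^5 + 2.550×10^5)/2 = 4.440×10^5 km.
Circular speed at r₁: v₁ = √(μ/r₁) = √(1.53064×10^8/6.330×10^5) = 15.5501 km/s.
Transfer-orbit speed at r₁ (vis-viva equation): v_a = √[μ(2/r₁ − 1/a_t)] = 11.7845 km/s.
First burn Δv₁ = |v_a − v₁| = 3.766 km/s.
At r₂, v₂ = √(μ/r₂) = 24.500 km/s.
Transfer-orbit speed at r₂: v_p = √[μ(2/r₂ − 1/a_t)] = 29.253 km/s.
Second burn Δv₂ = |v₂ − v_p| = 4.753 km/s.
Total Δv = Δv₁ + Δv₂ = 8.519 km/s.

Δv = 8520 m/s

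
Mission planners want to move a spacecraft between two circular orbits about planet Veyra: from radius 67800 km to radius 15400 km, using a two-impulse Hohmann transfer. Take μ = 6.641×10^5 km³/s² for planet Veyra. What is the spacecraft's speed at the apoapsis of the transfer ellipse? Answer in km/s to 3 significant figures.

v = 1.90 km/s

Semi-major axis of the transfer orbit: a_t = (67800 + 15400)/2 = 41600 km.
The apoapsis of the transfer ellipse is at r = 67800 km.
Vis-viva: v = √[μ(2/r − 1/a_t)] = √[6.641×10^5 × (2/67800 − 1/41600)] = 1.904 km/s.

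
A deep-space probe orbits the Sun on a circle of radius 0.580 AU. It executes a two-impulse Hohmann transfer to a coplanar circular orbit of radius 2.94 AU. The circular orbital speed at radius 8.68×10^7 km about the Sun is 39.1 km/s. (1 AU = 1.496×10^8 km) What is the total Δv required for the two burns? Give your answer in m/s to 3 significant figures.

From the circular-orbit relation v² = μ/r at r = 8.68×10^7 km: μ = v²r = (39.1)² × 8.68×10^7 = 1.32701×10^11 km³/s².
In km: r₁ = 0.580 × 1.496×10^8 = 8.6768×10^7 km; r₂ = 2.94 × 1.496×10^8 = 4.39824×10^8 km.
The Hohmann ellipse has a_t = (r₁ + r₂)/2 = 2.63296×10^8 km.
At r₁ the circular-orbit speed is v₁ = √(μ/r₁) = 39.107 km/s.
Transfer-orbit speed at r₁ (v² = μ(2/r − 1/a)): v_p = √[μ(2/r₁ − 1/a_t)] = 50.545 km/s.
First burn Δv₁ = |v_p − v₁| = 11.44 km/s.
Circular speed at r₂: v₂ = √(μ/r₂) = 17.37 km/s.
Transfer-orbit speed at r₂: v_a = √[μ(2/r₂ − 1/a_t)] = 9.971 km/s.
Second burn Δv₂ = |v₂ − v_a| = 7.399 km/s.
Total Δv = Δv₁ + Δv₂ = 18.84 km/s.

Δv = 18800 m/s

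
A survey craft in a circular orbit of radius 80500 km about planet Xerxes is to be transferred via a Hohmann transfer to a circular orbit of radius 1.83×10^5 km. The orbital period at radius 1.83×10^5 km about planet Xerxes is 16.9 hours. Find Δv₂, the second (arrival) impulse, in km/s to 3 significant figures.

Δv₂ = 4.13 km/s

From Kepler's third law T² = 4π²r³/μ at r = 1.83×10^5 km, T = 16.9 hours = 16.9 × 3600 s = 60840 s: μ = 4π²r³/T² = 6.53634×10^7 km³/s².
The Hohmann ellipse has a_t = (r₁ + r₂)/2 = 1.3175×10^5 km.
Circular speed at r = 1.830×10^5 km: v_c = √(μ/r) = 18.899 km/s.
Transfer-orbit speed at the same r (vis-viva, a = a_t): v_t = √[μ(2/r − 1/a_t)] = 14.773 km/s.
Δv₂ = |v_t − v_c| = |14.773 − 18.899| = 4.126 km/s.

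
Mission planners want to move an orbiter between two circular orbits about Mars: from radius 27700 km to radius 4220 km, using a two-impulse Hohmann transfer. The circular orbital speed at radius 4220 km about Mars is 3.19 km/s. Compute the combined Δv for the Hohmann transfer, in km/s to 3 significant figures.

From the circular-orbit relation v² = μ/r at r = 4220 km: μ = v²r = (3.19)² × 4220 = 42943.1 km³/s².
Semi-major axis of the transfer orbit: a_t = (27700 + 4220)/2 = 15960 km.
At r₁ the circular-orbit speed is v₁ = √(μ/r₁) = 1.24511 km/s.
Transfer-orbit speed at r₁ (v² = μ(2/r − 1/a)): v_a = √[μ(2/r₁ − 1/a_t)] = 0.640246 km/s.
First burn Δv₁ = |v_a − v₁| = 0.60486 km/s.
Circular speed at r₂: v₂ = √(μ/r₂) = 3.1900 km/s.
Transfer-orbit speed at r₂: v_p = √[μ(2/r₂ − 1/a_t)] = 4.2026 km/s.
Second burn Δv₂ = |v₂ − v_p| = 1.0126 km/s.
Δv = Δv₁ + Δv₂ = 0.60486 + 1.0126 = 1.617 km/s.

Δv = 1.62 km/s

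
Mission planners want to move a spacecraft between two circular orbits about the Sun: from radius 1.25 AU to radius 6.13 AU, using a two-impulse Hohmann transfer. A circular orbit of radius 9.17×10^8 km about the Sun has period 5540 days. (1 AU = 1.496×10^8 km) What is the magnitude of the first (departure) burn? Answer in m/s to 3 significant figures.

Δv₁ = 7700 m/s

From Kepler's third law T² = 4π²r³/μ at r = 9.17×10^8 km, T = 5540 days = 5540 × 86400 s = 4.78656×10^8 s: μ = 4π²r³/T² = 1.32868×10^11 km³/s².
In km: r₁ = 1.25 × 1.496×10^8 = 1.870×10^8 km; r₂ = 6.13 × 1.496×10^8 = 9.17048×10^8 km.
The Hohmann ellipse has a_t = (r₁ + r₂)/2 = 5.52024×10^8 km.
Circular speed at r = 1.870×10^8 km: v_c = √(μ/r) = 26.6557 km/s.
Transfer-orbit speed at the same r (vis-viva, a = a_t): v_t = √[μ(2/r − 1/a_t)] = 34.3563 km/s.
Δv₁ = |v_t − v_c| = |34.3563 − 26.6557| = 7.701 km/s.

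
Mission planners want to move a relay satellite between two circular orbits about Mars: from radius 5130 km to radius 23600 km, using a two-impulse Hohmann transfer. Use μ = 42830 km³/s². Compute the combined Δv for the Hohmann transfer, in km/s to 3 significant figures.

Δv = 1.36 km/s

Transfer-ellipse semi-major axis a_t = (r₁ + r₂)/2 = (5130 + 23600)/2 = 14365 km.
Circular speed at r₁: v₁ = √(μ/r₁) = √(42830/5130) = 2.8895 km/s.
On the transfer ellipse at r₁, vis-viva equation gives v_p = √[μ(2/r₁ − 1/a_t)] = 3.7036 km/s.
First burn Δv₁ = |v_p − v₁| = 0.8141 km/s.
At r₂, v₂ = √(μ/r₂) = 1.34716 km/s.
Transfer-orbit speed at r₂: v_a = √[μ(2/r₂ − 1/a_t)] = 0.805052 km/s.
Second burn Δv₂ = |v₂ − v_a| = 0.5421 km/s.
Δv = Δv₁ + Δv₂ = 0.8141 + 0.5421 = 1.356 km/s.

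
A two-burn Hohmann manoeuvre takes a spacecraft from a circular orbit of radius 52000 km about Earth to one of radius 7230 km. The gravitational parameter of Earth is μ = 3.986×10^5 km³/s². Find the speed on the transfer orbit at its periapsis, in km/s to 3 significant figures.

v = 9.84 km/s

The Hohmann ellipse has a_t = (r₁ + r₂)/2 = 29615 km.
At periapsis, r = 7230 km.
Applying v² = μ(2/r − 1/a_t): v = 9.839 km/s.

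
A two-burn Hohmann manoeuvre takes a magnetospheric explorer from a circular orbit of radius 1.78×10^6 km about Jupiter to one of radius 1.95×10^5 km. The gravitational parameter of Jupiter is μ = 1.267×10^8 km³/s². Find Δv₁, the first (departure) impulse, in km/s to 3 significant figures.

Δv₁ = 4.69 km/s

Semi-major axis of the transfer orbit: a_t = (1.780×10^6 + 1.950×10^5)/2 = 9.875×10^5 km.
Circular speed at r = 1.780×10^6 km: v_c = √(μ/r) = 8.437 km/s.
Vis-viva on the transfer ellipse at r = 1.780×10^6 km gives v_t = √[μ(2/r − 1/a_t)] = 3.749 km/s.
Δv₁ = |v_t − v_c| = |3.749 − 8.437| = 4.688 km/s.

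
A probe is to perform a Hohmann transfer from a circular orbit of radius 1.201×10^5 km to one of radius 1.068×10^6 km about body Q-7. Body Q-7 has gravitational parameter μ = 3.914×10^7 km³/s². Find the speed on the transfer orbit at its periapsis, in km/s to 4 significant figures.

v = 24.21 km/s

The Hohmann ellipse has a_t = (r₁ + r₂)/2 = 5.9405×10^5 km.
At periapsis, r = 1.201×10^5 km.
From the vis-viva equation, v = √[μ(2/r − 1/a_t)] = 24.21 km/s.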